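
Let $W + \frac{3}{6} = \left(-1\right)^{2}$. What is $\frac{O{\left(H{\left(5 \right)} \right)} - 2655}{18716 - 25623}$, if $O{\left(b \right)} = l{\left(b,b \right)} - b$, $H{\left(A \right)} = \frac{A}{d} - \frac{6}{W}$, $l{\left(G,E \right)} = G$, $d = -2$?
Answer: $\frac{2655}{6907} \approx 0.38439$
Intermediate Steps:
$W = \frac{1}{2}$ ($W = - \frac{1}{2} + \left(-1\right)^{2} = - \frac{1}{2} + 1 = \frac{1}{2} \approx 0.5$)
$H{\left(A \right)} = -12 - \frac{A}{2}$ ($H{\left(A \right)} = \frac{A}{-2} - 6 \frac{1}{\frac{1}{2}} = A \left(- \frac{1}{2}\right) - 12 = - \frac{A}{2} - 12 = -12 - \frac{A}{2}$)
$O{\left(b \right)} = 0$ ($O{\left(b \right)} = b - b = 0$)
$\frac{O{\left(H{\left(5 \right)} \right)} - 2655}{18716 - 25623} = \frac{0 - 2655}{18716 - 25623} = - \frac{2655}{-6907} = \left(-2655\right) \left(- \frac{1}{6907}\right) = \frac{2655}{6907}$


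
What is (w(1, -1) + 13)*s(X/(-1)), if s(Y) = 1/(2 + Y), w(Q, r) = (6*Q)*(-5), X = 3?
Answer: 17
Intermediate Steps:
w(Q, r) = -30*Q
(w(1, -1) + 13)*s(X/(-1)) = (-30*1 + 13)/(2 + 3/(-1)) = (-30 + 13)/(2 + 3*(-1)) = -17/(2 - 3) = -17/(-1) = -17*(-1) = 17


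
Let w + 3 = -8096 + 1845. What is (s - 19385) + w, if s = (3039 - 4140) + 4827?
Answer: -21913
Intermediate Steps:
w = -6254 (w = -3 + (-8096 + 1845) = -3 - 6251 = -6254)
s = 3726 (s = -1101 + 4827 = 3726)
(s - 19385) + w = (3726 - 19385) - 6254 = -15659 - 6254 = -21913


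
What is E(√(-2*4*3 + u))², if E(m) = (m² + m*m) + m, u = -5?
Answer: 3335 - 116*I*√29 ≈ 3335.0 - 624.68*I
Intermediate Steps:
E(m) = m + 2*m² (E(m) = (m² + m²) + m = 2*m² + m = m + 2*m²)
E(√(-2*4*3 + u))² = (√(-2*4*3 - 5)*(1 + 2*√(-2*4*3 - 5)))² = (√(-8*3 - 5)*(1 + 2*√(-8*3 - 5)))² = (√(-24 - 5)*(1 + 2*√(-24 - 5)))² = (√(-29)*(1 + 2*√(-29)))² = ((I*√29)*(1 + 2*(I*√29)))² = ((I*√29)*(1 + 2*I*√29))² = (I*√29*(1 + 2*I*√29))² = -29*(1 + 2*I*√29)²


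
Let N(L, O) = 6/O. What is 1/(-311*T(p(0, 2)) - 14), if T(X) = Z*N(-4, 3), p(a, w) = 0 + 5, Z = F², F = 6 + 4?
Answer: -1/62214 ≈ -1.6074e-5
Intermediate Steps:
F = 10
Z = 100 (Z = 10² = 100)
p(a, w) = 5
T(X) = 200 (T(X) = 100*(6/3) = 100*(6*(⅓)) = 100*2 = 200)
1/(-311*T(p(0, 2)) - 14) = 1/(-311*200 - 14) = 1/(-62200 - 14) = 1/(-62214) = -1/62214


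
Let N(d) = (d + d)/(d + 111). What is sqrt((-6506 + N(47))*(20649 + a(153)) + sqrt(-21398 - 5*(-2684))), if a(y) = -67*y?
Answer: sqrt(-422161222734 + 6241*I*sqrt(7978))/79 ≈ 0.0054301 + 8224.5*I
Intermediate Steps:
N(d) = 2*d/(111 + d) (N(d) = (2*d)/(111 + d) = 2*d/(111 + d))
sqrt((-6506 + N(47))*(20649 + a(153)) + sqrt(-21398 - 5*(-2684))) = sqrt((-6506 + 2*47/(111 + 47))*(20649 - 67*153) + sqrt(-21398 - 5*(-2684))) = sqrt((-6506 + 2*47/158)*(20649 - 10251) + sqrt(-21398 + 13420)) = sqrt((-6506 + 2*47*(1/158))*10398 + sqrt(-7978)) = sqrt((-6506 + 47/79)*10398 + I*sqrt(7978)) = sqrt(-513927/79*10398 + I*sqrt(7978)) = sqrt(-5343812946/79 + I*sqrt(7978))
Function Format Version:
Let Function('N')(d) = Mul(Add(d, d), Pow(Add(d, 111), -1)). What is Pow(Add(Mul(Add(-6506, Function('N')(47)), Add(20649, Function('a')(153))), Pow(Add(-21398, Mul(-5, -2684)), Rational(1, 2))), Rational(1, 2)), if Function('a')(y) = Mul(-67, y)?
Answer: Mul(Rational(1, 79), Pow(Add(-422161222734, Mul(6241, I, Pow(7978, Rational(1, 2)))), Rational(1, 2))) ≈ Add(0.0054301, Mul(8224.5, I))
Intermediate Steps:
Function('N')(d) = Mul(2, d, Pow(Add(111, d), -1)) (Function('N')(d) = Mul(Mul(2, d), Pow(Add(111, d), -1)) = Mul(2, d, Pow(Add(111, d), -1)))
Pow(Add(Mul(Add(-6506, Function('N')(47)), Add(20649, Function('a')(153))), Pow(Add(-21398, Mul(-5, -2684)), Rational(1, 2))), Rational(1, 2)) = Pow(Add(Mul(Add(-6506, Mul(2, 47, Pow(Add(111, 47), -1))), Add(20649, Mul(-67, 153))), Pow(Add(-21398, Mul(-5, -2684)), Rational(1, 2))), Rational(1, 2)) = Pow(Add(Mul(Add(-6506, Mul(2, 47, Pow(158, -1))), Add(20649, -10251)), Pow(Add(-21398, 13420), Rational(1, 2))), Rational(1, 2)) = Pow(Add(Mul(Add(-6506, Mul(2, 47, Rational(1, 158))), 10398), Pow(-7978, Rational(1, 2))), Rational(1, 2)) = Pow(Add(Mul(Add(-6506, Rational(47, 79)), 10398), Mul(I, Pow(7978, Rational(1, 2)))), Rational(1, 2)) = Pow(Add(Mul(Rational(-513927, 79), 10398), Mul(I, Pow(7978, Rational(1, 2)))), Rational(1, 2)) = Pow(Add(Rational(-5343812946, 79), Mul(I, Pow(7978, Rational(1, 2)))), Rational(1, 2))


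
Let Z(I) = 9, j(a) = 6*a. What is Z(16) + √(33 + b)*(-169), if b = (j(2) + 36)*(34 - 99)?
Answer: 9 - 3549*I*√7 ≈ 9.0 - 9389.8*I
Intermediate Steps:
b = -3120 (b = (6*2 + 36)*(34 - 99) = (12 + 36)*(-65) = 48*(-65) = -3120)
Z(16) + √(33 + b)*(-169) = 9 + √(33 - 3120)*(-169) = 9 + √(-3087)*(-169) = 9 + (21*I*√7)*(-169) = 9 - 3549*I*√7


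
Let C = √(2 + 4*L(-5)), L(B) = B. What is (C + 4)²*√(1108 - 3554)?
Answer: -48*√1223 - 2*I*√2446 ≈ -1678.6 - 98.914*I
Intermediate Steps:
C = 3*I*√2 (C = √(2 + 4*(-5)) = √(2 - 20) = √(-18) = 3*I*√2 ≈ 4.2426*I)
(C + 4)²*√(1108 - 3554) = (3*I*√2 + 4)²*√(1108 - 3554) = (4 + 3*I*√2)²*√(-2446) = (4 + 3*I*√2)²*(I*√2446) = I*√2446*(4 + 3*I*√2)²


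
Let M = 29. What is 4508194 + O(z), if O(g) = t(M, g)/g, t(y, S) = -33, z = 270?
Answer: 405737449/90 ≈ 4.5082e+6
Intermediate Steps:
O(g) = -33/g
4508194 + O(z) = 4508194 - 33/270 = 4508194 - 33*1/270 = 4508194 - 11/90 = 405737449/90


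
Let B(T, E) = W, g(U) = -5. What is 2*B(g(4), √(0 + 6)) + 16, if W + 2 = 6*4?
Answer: 60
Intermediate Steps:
W = 22 (W = -2 + 6*4 = -2 + 24 = 22)
B(T, E) = 22
2*B(g(4), √(0 + 6)) + 16 = 2*22 + 16 = 44 + 16 = 60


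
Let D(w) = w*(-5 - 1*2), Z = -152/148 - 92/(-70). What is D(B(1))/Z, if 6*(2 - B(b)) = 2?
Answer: -45325/1116 ≈ -40.614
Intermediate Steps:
B(b) = 5/3 (B(b) = 2 - ⅙*2 = 2 - ⅓ = 5/3)
Z = 372/1295 (Z = -152*1/148 - 92*(-1/70) = -38/37 + 46/35 = 372/1295 ≈ 0.28726)
D(w) = -7*w (D(w) = w*(-5 - 2) = w*(-7) = -7*w)
D(B(1))/Z = (-7*5/3)/(372/1295) = (1295/372)*(-35/3) = -45325/1116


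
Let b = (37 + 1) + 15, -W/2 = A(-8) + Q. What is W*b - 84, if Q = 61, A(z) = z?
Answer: -5702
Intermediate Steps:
W = -106 (W = -2*(-8 + 61) = -2*53 = -106)
b = 53 (b = 38 + 15 = 53)
W*b - 84 = -106*53 - 84 = -5618 - 84 = -5702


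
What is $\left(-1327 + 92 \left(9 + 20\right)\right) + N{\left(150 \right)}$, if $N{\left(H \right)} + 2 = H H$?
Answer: $23839$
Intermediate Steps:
$N{\left(H \right)} = -2 + H^{2}$ ($N{\left(H \right)} = -2 + H H = -2 + H^{2}$)
$\left(-1327 + 92 \left(9 + 20\right)\right) + N{\left(150 \right)} = \left(-1327 + 92 \left(9 + 20\right)\right) - \left(2 - 150^{2}\right) = \left(-1327 + 92 \cdot 29\right) + \left(-2 + 22500\right) = \left(-1327 + 2668\right) + 22498 = 1341 + 22498 = 23839$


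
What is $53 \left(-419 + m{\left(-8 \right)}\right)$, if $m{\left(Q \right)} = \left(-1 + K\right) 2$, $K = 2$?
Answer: $-22101$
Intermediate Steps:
$m{\left(Q \right)} = 2$ ($m{\left(Q \right)} = \left(-1 + 2\right) 2 = 1 \cdot 2 = 2$)
$53 \left(-419 + m{\left(-8 \right)}\right) = 53 \left(-419 + 2\right) = 53 \left(-417\right) = -22101$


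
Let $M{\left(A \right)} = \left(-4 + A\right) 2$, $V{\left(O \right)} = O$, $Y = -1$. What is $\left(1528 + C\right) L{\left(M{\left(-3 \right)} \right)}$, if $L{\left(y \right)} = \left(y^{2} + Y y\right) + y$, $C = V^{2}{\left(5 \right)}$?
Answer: $304388$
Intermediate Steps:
$M{\left(A \right)} = -8 + 2 A$
$C = 25$ ($C = 5^{2} = 25$)
$L{\left(y \right)} = y^{2}$ ($L{\left(y \right)} = \left(y^{2} - y\right) + y = y^{2}$)
$\left(1528 + C\right) L{\left(M{\left(-3 \right)} \right)} = \left(1528 + 25\right) \left(-8 + 2 \left(-3\right)\right)^{2} = 1553 \left(-8 - 6\right)^{2} = 1553 \left(-14\right)^{2} = 1553 \cdot 196 = 304388$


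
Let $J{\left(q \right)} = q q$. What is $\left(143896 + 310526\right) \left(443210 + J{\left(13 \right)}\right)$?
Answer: $201481171938$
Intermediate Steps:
$J{\left(q \right)} = q^{2}$
$\left(143896 + 310526\right) \left(443210 + J{\left(13 \right)}\right) = \left(143896 + 310526\right) \left(443210 + 13^{2}\right) = 454422 \left(443210 + 169\right) = 454422 \cdot 443379 = 201481171938$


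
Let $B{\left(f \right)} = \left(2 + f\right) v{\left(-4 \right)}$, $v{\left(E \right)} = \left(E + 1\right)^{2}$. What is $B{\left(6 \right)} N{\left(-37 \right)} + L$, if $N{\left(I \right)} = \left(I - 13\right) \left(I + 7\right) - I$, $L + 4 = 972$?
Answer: $111632$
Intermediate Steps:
$L = 968$ ($L = -4 + 972 = 968$)
$v{\left(E \right)} = \left(1 + E\right)^{2}$
$B{\left(f \right)} = 18 + 9 f$ ($B{\left(f \right)} = \left(2 + f\right) \left(1 - 4\right)^{2} = \left(2 + f\right) \left(-3\right)^{2} = \left(2 + f\right) 9 = 18 + 9 f$)
$N{\left(I \right)} = - I + \left(-13 + I\right) \left(7 + I\right)$ ($N{\left(I \right)} = \left(-13 + I\right) \left(7 + I\right) - I = - I + \left(-13 + I\right) \left(7 + I\right)$)
$B{\left(6 \right)} N{\left(-37 \right)} + L = \left(18 + 9 \cdot 6\right) \left(-91 + \left(-37\right)^{2} - -259\right) + 968 = \left(18 + 54\right) \left(-91 + 1369 + 259\right) + 968 = 72 \cdot 1537 + 968 = 110664 + 968 = 111632$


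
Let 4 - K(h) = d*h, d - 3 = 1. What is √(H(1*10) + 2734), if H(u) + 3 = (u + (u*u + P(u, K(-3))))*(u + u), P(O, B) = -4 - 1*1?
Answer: √4831 ≈ 69.505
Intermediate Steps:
d = 4 (d = 3 + 1 = 4)
K(h) = 4 - 4*h
P(O, B) = -5 (P(O, B) = -4 - 1 = -5)
H(u) = -3 + 2*u*(-5 + u + u²) (H(u) = -3 + (u + (u*u - 5))*(u + u) = -3 + (u + (u² - 5))*(2*u) = -3 + (u + (-5 + u²))*(2*u) = -3 + (-5 + u + u²)*(2*u) = -3 + 2*u*(-5 + u + u²))
√(H(1*10) + 2734) = √((-3 - 10*10 + 2*(1*10)² + 2*(1*10)³) + 2734) = √((-3 - 10*10 + 2*10² + 2*10³) + 2734) = √((-3 - 100 + 2*100 + 2*1000) + 2734) = √((-3 - 100 + 200 + 2000) + 2734) = √(2097 + 2734) = √4831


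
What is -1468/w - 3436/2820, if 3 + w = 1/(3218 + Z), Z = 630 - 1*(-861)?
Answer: 2430699113/4979415 ≈ 488.15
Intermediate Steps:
Z = 1491 (Z = 630 + 861 = 1491)
w = -14126/4709 (w = -3 + 1/(3218 + 1491) = -3 + 1/4709 = -14126/4709 ≈ -2.9998)
-1468/w - 3436/2820 = -1468/(-14126/4709) - 3436/2820 = -1468*(-4709/14126) - 3436*1/2820 = 3456406/7063 - 859/705 = 2430699113/4979415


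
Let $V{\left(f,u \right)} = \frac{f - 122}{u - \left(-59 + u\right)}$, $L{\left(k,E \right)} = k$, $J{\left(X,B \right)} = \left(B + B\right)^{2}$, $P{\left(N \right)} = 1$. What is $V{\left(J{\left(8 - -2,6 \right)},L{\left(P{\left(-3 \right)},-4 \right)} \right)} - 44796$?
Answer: $- \frac{2642942}{59} \approx -44796.0$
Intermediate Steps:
$J{\left(X,B \right)} = 4 B^{2}$ ($J{\left(X,B \right)} = \left(2 B\right)^{2} = 4 B^{2}$)
$V{\left(f,u \right)} = - \frac{122}{59} + \frac{f}{59}$ ($V{\left(f,u \right)} = \frac{-122 + f}{59} = \left(-122 + f\right) \frac{1}{59} = - \frac{122}{59} + \frac{f}{59}$)
$V{\left(J{\left(8 - -2,6 \right)},L{\left(P{\left(-3 \right)},-4 \right)} \right)} - 44796 = \left(- \frac{122}{59} + \frac{4 \cdot 6^{2}}{59}\right) - 44796 = \left(- \frac{122}{59} + \frac{4 \cdot 36}{59}\right) - 44796 = \left(- \frac{122}{59} + \frac{1}{59} \cdot 144\right) - 44796 = \left(- \frac{122}{59} + \frac{144}{59}\right) - 44796 = \frac{22}{59} - 44796 = - \frac{2642942}{59}$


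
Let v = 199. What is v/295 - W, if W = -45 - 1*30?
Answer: 22324/295 ≈ 75.675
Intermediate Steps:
W = -75 (W = -45 - 30 = -75)
v/295 - W = 199/295 - 1*(-75) = 199*(1/295) + 75 = 199/295 + 75 = 22324/295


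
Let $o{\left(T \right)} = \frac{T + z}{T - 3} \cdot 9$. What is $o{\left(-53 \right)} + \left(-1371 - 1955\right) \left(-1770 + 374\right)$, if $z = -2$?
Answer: $\frac{260013871}{56} \approx 4.6431 \cdot 10^{6}$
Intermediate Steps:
$o{\left(T \right)} = \frac{9 \left(-2 + T\right)}{-3 + T}$ ($o{\left(T \right)} = \frac{T - 2}{T - 3} \cdot 9 = \frac{-2 + T}{-3 + T} 9 = \frac{9 \left(-2 + T\right)}{-3 + T}$)
$o{\left(-53 \right)} + \left(-1371 - 1955\right) \left(-1770 + 374\right) = \frac{9 \left(-2 - 53\right)}{-3 - 53} + \left(-1371 - 1955\right) \left(-1770 + 374\right) = 9 \frac{1}{-56} \left(-55\right) - -4643096 = 9 \left(- \frac{1}{56}\right) \left(-55\right) + 4643096 = \frac{495}{56} + 4643096 = \frac{260013871}{56}$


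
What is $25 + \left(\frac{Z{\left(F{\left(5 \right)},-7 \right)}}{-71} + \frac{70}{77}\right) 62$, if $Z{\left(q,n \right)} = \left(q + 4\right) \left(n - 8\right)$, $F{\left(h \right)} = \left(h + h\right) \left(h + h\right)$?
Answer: $\frac{1127465}{781} \approx 1443.6$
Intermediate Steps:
$F{\left(h \right)} = 4 h^{2}$ ($F{\left(h \right)} = 2 h 2 h = 4 h^{2}$)
$Z{\left(q,n \right)} = \left(-8 + n\right) \left(4 + q\right)$ ($Z{\left(q,n \right)} = \left(4 + q\right) \left(-8 + n\right) = \left(-8 + n\right) \left(4 + q\right)$)
$25 + \left(\frac{Z{\left(F{\left(5 \right)},-7 \right)}}{-71} + \frac{70}{77}\right) 62 = 25 + \left(\frac{-32 - 8 \cdot 4 \cdot 5^{2} + 4 \left(-7\right) - 7 \cdot 4 \cdot 5^{2}}{-71} + \frac{70}{77}\right) 62 = 25 + \left(\left(-32 - 8 \cdot 4 \cdot 25 - 28 - 7 \cdot 4 \cdot 25\right) \left(- \frac{1}{71}\right) + 70 \cdot \frac{1}{77}\right) 62 = 25 + \left(\left(-32 - 800 - 28 - 700\right) \left(- \frac{1}{71}\right) + \frac{10}{11}\right) 62 = 25 + \left(\left(-1560\right) \left(- \frac{1}{71}\right) + \frac{10}{11}\right) 62 = 25 + \left(\frac{1560}{71} + \frac{10}{11}\right) 62 = 25 + \frac{17870}{781} \cdot 62 = 25 + \frac{1107940}{781} = \frac{1127465}{781}$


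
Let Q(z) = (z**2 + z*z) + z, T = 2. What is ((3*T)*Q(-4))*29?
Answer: 4872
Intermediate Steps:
Q(z) = z + 2*z**2 (Q(z) = (z**2 + z**2) + z = 2*z**2 + z = z + 2*z**2)
((3*T)*Q(-4))*29 = ((3*2)*(-4*(1 + 2*(-4))))*29 = (6*(-4*(1 - 8)))*29 = (6*(-4*(-7)))*29 = (6*28)*29 = 168*29 = 4872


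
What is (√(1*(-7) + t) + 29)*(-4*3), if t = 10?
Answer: -348 - 12*√3 ≈ -368.78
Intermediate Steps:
(√(1*(-7) + t) + 29)*(-4*3) = (√(1*(-7) + 10) + 29)*(-4*3) = (√(-7 + 10) + 29)*(-12) = (√3 + 29)*(-12) = (29 + √3)*(-12) = -348 - 12*√3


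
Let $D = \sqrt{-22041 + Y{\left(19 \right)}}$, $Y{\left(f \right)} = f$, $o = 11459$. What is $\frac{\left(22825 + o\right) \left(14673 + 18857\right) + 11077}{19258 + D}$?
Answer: $\frac{11069051585513}{185446293} - \frac{12645089567 i \sqrt{182}}{370892586} \approx 59689.0 - 459.95 i$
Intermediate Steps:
$D = 11 i \sqrt{182}$ ($D = \sqrt{-22041 + 19} = \sqrt{-22022} = 11 i \sqrt{182} \approx 148.4 i$)
$\frac{\left(22825 + o\right) \left(14673 + 18857\right) + 11077}{19258 + D} = \frac{\left(22825 + 11459\right) \left(14673 + 18857\right) + 11077}{19258 + 11 i \sqrt{182}} = \frac{34284 \cdot 33530 + 11077}{19258 + 11 i \sqrt{182}} = \frac{1149542520 + 11077}{19258 + 11 i \sqrt{182}} = \frac{1149553597}{19258 + 11 i \sqrt{182}}$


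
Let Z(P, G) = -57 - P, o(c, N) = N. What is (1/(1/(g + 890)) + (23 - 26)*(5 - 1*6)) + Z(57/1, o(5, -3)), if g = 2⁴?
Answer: 795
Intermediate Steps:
g = 16
(1/(1/(g + 890)) + (23 - 26)*(5 - 1*6)) + Z(57/1, o(5, -3)) = (1/(1/(16 + 890)) + (23 - 26)*(5 - 1*6)) + (-57 - 57/1) = (1/(1/906) - 3*(5 - 6)) + (-57 - 57) = (1/(1/906) - 3*(-1)) + (-57 - 1*57) = (906 + 3) + (-57 - 57) = 909 - 114 = 795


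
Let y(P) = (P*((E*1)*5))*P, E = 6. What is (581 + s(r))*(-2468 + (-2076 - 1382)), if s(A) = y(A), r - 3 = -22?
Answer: -67621586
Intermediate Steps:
r = -19 (r = 3 - 22 = -19)
y(P) = 30*P**2 (y(P) = (P*((6*1)*5))*P = (P*(6*5))*P = (P*30)*P = (30*P)*P = 30*P**2)
s(A) = 30*A**2
(581 + s(r))*(-2468 + (-2076 - 1382)) = (581 + 30*(-19)**2)*(-2468 + (-2076 - 1382)) = (581 + 30*361)*(-2468 - 3458) = (581 + 10830)*(-5926) = 11411*(-5926) = -67621586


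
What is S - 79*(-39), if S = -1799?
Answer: 1282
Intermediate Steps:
S - 79*(-39) = -1799 - 79*(-39) = -1799 - 1*(-3081) = -1799 + 3081 = 1282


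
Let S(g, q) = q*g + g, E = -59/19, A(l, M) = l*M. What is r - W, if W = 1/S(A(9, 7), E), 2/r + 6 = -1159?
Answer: 3419/587160 ≈ 0.0058229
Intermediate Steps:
A(l, M) = M*l
E = -59/19 (E = -59*1/19 = -59/19 ≈ -3.1053)
S(g, q) = g + g*q (S(g, q) = g*q + g = g + g*q)
r = -2/1165 (r = 2/(-6 - 1159) = 2/(-1165) = 2*(-1/1165) = -2/1165 ≈ -0.0017167)
W = -19/2520 (W = 1/((7*9)*(1 - 59/19)) = 1/(63*(-40/19)) = 1/(-2520/19) = -19/2520 ≈ -0.0075397)
r - W = -2/1165 - 1*(-19/2520) = -2/1165 + 19/2520 = 3419/587160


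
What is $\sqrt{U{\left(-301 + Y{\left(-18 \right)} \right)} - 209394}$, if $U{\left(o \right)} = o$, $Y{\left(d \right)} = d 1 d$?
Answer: $i \sqrt{209371} \approx 457.57 i$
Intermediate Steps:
$Y{\left(d \right)} = d^{2}$ ($Y{\left(d \right)} = d d = d^{2}$)
$\sqrt{U{\left(-301 + Y{\left(-18 \right)} \right)} - 209394} = \sqrt{\left(-301 + \left(-18\right)^{2}\right) - 209394} = \sqrt{\left(-301 + 324\right) - 209394} = \sqrt{23 - 209394} = \sqrt{-209371} = i \sqrt{209371}$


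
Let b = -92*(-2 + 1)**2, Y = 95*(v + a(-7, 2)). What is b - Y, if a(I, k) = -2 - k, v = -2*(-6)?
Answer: -852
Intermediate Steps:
v = 12
Y = 760 (Y = 95*(12 + (-2 - 1*2)) = 95*(12 + (-2 - 2)) = 95*(12 - 4) = 95*8 = 760)
b = -92 (b = -92*(-1)**2 = -92*1 = -92)
b - Y = -92 - 1*760 = -92 - 760 = -852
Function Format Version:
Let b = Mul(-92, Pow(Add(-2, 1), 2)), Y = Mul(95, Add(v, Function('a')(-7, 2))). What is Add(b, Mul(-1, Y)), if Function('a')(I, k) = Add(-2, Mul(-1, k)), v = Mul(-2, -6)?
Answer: -852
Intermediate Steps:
v = 12
Y = 760 (Y = Mul(95, Add(12, Add(-2, Mul(-1, 2)))) = Mul(95, Add(12, Add(-2, -2))) = Mul(95, Add(12, -4)) = Mul(95, 8) = 760)
b = -92 (b = Mul(-92, Pow(-1, 2)) = Mul(-92, 1) = -92)
Add(b, Mul(-1, Y)) = Add(-92, Mul(-1, 760)) = Add(-92, -760) = -852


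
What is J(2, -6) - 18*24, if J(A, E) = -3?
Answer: -435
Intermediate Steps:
J(2, -6) - 18*24 = -3 - 18*24 = -3 - 432 = -435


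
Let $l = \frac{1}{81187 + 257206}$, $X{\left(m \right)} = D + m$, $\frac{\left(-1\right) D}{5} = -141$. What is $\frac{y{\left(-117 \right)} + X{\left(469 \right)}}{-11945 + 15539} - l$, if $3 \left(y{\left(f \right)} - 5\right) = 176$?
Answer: $\frac{1256442427}{3648553326} \approx 0.34437$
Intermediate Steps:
$D = 705$ ($D = \left(-5\right) \left(-141\right) = 705$)
$y{\left(f \right)} = \frac{191}{3}$ ($y{\left(f \right)} = 5 + \frac{1}{3} \cdot 176 = 5 + \frac{176}{3} = \frac{191}{3}$)
$X{\left(m \right)} = 705 + m$
$l = \frac{1}{338393} \approx 2.9551 \cdot 10^{-6}$
$\frac{y{\left(-117 \right)} + X{\left(469 \right)}}{-11945 + 15539} - l = \frac{\frac{191}{3} + \left(705 + 469\right)}{-11945 + 15539} - \frac{1}{338393} = \frac{\frac{191}{3} + 1174}{3594} - \frac{1}{338393} = \frac{3713}{3} \cdot \frac{1}{3594} - \frac{1}{338393} = \frac{3713}{10782} - \frac{1}{338393} = \frac{1256442427}{3648553326}$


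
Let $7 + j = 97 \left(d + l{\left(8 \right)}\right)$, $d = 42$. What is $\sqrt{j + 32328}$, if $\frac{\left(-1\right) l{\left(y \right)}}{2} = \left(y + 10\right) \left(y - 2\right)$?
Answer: $\sqrt{15443} \approx 124.27$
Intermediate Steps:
$l{\left(y \right)} = - 2 \left(-2 + y\right) \left(10 + y\right)$ ($l{\left(y \right)} = - 2 \left(y + 10\right) \left(y - 2\right) = - 2 \left(10 + y\right) \left(-2 + y\right) = - 2 \left(-2 + y\right) \left(10 + y\right)$)
$j = -16885$ ($j = -7 + 97 \left(42 - \left(88 + 128\right)\right) = -7 + 97 \left(42 - 216\right) = -7 + 97 \left(-174\right) = -7 - 16878 = -16885$)
$\sqrt{j + 32328} = \sqrt{-16885 + 32328} = \sqrt{15443}$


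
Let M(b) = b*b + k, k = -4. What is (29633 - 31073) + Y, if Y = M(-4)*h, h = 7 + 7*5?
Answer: -936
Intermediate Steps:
M(b) = -4 + b**2 (M(b) = b*b - 4 = b**2 - 4 = -4 + b**2)
h = 42 (h = 7 + 35 = 42)
Y = 504 (Y = (-4 + (-4)**2)*42 = (-4 + 16)*42 = 12*42 = 504)
(29633 - 31073) + Y = (29633 - 31073) + 504 = -1440 + 504 = -936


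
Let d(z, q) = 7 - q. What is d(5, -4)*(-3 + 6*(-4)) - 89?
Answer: -386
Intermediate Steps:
d(5, -4)*(-3 + 6*(-4)) - 89 = (7 - 1*(-4))*(-3 + 6*(-4)) - 89 = (7 + 4)*(-3 - 24) - 89 = 11*(-27) - 89 = -297 - 89 = -386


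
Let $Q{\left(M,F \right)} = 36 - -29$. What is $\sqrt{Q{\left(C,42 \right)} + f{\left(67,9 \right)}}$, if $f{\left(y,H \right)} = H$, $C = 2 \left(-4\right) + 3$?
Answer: $\sqrt{74} \approx 8.6023$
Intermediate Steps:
$C = -5$ ($C = -8 + 3 = -5$)
$Q{\left(M,F \right)} = 65$ ($Q{\left(M,F \right)} = 36 + 29 = 65$)
$\sqrt{Q{\left(C,42 \right)} + f{\left(67,9 \right)}} = \sqrt{65 + 9} = \sqrt{74}$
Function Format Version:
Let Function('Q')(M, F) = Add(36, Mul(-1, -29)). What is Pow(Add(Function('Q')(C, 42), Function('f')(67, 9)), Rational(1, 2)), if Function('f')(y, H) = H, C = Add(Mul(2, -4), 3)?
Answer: Pow(74, Rational(1, 2)) ≈ 8.6023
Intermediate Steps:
C = -5 (C = Add(-8, 3) = -5)
Function('Q')(M, F) = 65 (Function('Q')(M, F) = Add(36, 29) = 65)
Pow(Add(Function('Q')(C, 42), Function('f')(67, 9)), Rational(1, 2)) = Pow(Add(65, 9), Rational(1, 2)) = Pow(74, Rational(1, 2))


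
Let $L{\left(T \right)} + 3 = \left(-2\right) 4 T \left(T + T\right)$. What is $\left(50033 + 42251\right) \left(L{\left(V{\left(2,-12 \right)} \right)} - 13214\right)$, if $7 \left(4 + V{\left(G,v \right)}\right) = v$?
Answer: $- \frac{62128634172}{49} \approx -1.2679 \cdot 10^{9}$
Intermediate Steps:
$V{\left(G,v \right)} = -4 + \frac{v}{7}$
$L{\left(T \right)} = -3 - 16 T^{2}$ ($L{\left(T \right)} = -3 + \left(-2\right) 4 T \left(T + T\right) = -3 + - 8 T 2 T = -3 - 16 T^{2}$)
$\left(50033 + 42251\right) \left(L{\left(V{\left(2,-12 \right)} \right)} - 13214\right) = \left(50033 + 42251\right) \left(\left(-3 - 16 \left(-4 + \frac{1}{7} \left(-12\right)\right)^{2}\right) - 13214\right) = 92284 \left(\left(-3 - 16 \left(-4 - \frac{12}{7}\right)^{2}\right) - 13214\right) = 92284 \left(\left(-3 - 16 \left(- \frac{40}{7}\right)^{2}\right) - 13214\right) = 92284 \left(\left(-3 - \frac{25600}{49}\right) - 13214\right) = 92284 \left(- \frac{25747}{49} - 13214\right) = 92284 \left(- \frac{673233}{49}\right) = - \frac{62128634172}{49}$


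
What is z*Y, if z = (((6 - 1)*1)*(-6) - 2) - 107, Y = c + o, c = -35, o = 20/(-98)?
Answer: 239775/49 ≈ 4893.4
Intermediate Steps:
o = -10/49 (o = 20*(-1/98) = -10/49 ≈ -0.20408)
Y = -1725/49 (Y = -35 - 10/49 = -1725/49 ≈ -35.204)
z = -139 (z = ((5*1)*(-6) - 2) - 107 = (5*(-6) - 2) - 107 = (-30 - 2) - 107 = -32 - 107 = -139)
z*Y = -139*(-1725/49) = 239775/49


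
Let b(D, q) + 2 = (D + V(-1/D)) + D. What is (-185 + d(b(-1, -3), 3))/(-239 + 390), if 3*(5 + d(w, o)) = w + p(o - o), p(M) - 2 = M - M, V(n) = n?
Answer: -571/453 ≈ -1.2605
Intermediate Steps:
b(D, q) = -2 - 1/D + 2*D (b(D, q) = -2 + ((D - 1/D) + D) = -2 + (-1/D + 2*D) = -2 - 1/D + 2*D)
p(M) = 2 (p(M) = 2 + (M - M) = 2 + 0 = 2)
d(w, o) = -13/3 + w/3 (d(w, o) = -5 + (w + 2)/3 = -5 + (2 + w)/3 = -5 + (2/3 + w/3) = -13/3 + w/3)
(-185 + d(b(-1, -3), 3))/(-239 + 390) = (-185 + (-13/3 + (-2 - 1/(-1) + 2*(-1))/3))/(-239 + 390) = (-185 + (-13/3 + (-2 - 1*(-1) - 2)/3))/151 = (-185 + (-13/3 + (-2 + 1 - 2)/3))*(1/151) = (-185 + (-13/3 + (1/3)*(-3)))*(1/151) = (-185 + (-13/3 - 1))*(1/151) = (-185 - 16/3)*(1/151) = -571/3*1/151 = -571/453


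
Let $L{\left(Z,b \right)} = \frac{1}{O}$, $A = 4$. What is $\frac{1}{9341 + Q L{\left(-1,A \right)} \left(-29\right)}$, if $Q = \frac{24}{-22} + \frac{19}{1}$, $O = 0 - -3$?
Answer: $\frac{33}{302540} \approx 0.00010908$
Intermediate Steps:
$O = 3$ ($O = 0 + 3 = 3$)
$Q = \frac{197}{11}$ ($Q = 24 \left(- \frac{1}{22}\right) + 19 \cdot 1 = - \frac{12}{11} + 19 = \frac{197}{11} \approx 17.909$)
$L{\left(Z,b \right)} = \frac{1}{3}$
$\frac{1}{9341 + Q L{\left(-1,A \right)} \left(-29\right)} = \frac{1}{9341 + \frac{197}{11} \cdot \frac{1}{3} \left(-29\right)} = \frac{1}{9341 + \frac{197}{33} \left(-29\right)} = \frac{1}{9341 - \frac{5713}{33}} = \frac{1}{\frac{302540}{33}} = \frac{33}{302540}$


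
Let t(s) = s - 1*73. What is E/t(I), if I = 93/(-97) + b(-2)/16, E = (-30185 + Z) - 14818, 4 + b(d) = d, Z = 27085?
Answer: 13904368/57683 ≈ 241.05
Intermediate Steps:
b(d) = -4 + d
E = -17918 (E = (-30185 + 27085) - 14818 = -3100 - 14818 = -17918)
I = -1035/776 (I = 93/(-97) + (-4 - 2)/16 = 93*(-1/97) - 6*1/16 = -93/97 - 3/8 = -1035/776 ≈ -1.3338)
t(s) = -73 + s (t(s) = s - 73 = -73 + s)
E/t(I) = -17918/(-73 - 1035/776) = -17918/(-57683/776) = -17918*(-776/57683) = 13904368/57683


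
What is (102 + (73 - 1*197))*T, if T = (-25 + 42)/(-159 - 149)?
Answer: 17/14 ≈ 1.2143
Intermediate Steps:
T = -17/308 (T = 17/(-308) = 17*(-1/308) = -17/308 ≈ -0.055195)
(102 + (73 - 1*197))*T = (102 + (73 - 1*197))*(-17/308) = (102 + (73 - 197))*(-17/308) = (102 - 124)*(-17/308) = -22*(-17/308) = 17/14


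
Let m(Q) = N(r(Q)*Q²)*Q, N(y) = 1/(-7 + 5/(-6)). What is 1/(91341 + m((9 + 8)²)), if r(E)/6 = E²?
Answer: 47/4291293 ≈ 1.0952e-5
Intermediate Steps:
r(E) = 6*E²
N(y) = -6/47 (N(y) = 1/(-7 + 5*(-⅙)) = 1/(-7 - ⅚) = 1/(-47/6) = -6/47)
m(Q) = -6*Q/47
1/(91341 + m((9 + 8)²)) = 1/(91341 - 6*(9 + 8)²/47) = 1/(91341 - 6/47*17²) = 1/(91341 - 6/47*289) = 1/(91341 - 1734/47) = 1/(4291293/47) = 47/4291293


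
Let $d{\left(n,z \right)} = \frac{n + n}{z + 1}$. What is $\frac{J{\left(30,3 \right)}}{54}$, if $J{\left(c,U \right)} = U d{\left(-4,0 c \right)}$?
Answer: $- \frac{4}{9} \approx -0.44444$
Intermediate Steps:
$d{\left(n,z \right)} = \frac{2 n}{1 + z}$
$J{\left(c,U \right)} = - 8 U$ ($J{\left(c,U \right)} = U 2 \left(-4\right) \frac{1}{1 + 0 c} = U 2 \left(-4\right) \frac{1}{1 + 0} = U 2 \left(-4\right) 1^{-1} = U 2 \left(-4\right) 1 = U \left(-8\right) = - 8 U$)
$\frac{J{\left(30,3 \right)}}{54} = \frac{\left(-8\right) 3}{54} = \left(-24\right) \frac{1}{54} = - \frac{4}{9}$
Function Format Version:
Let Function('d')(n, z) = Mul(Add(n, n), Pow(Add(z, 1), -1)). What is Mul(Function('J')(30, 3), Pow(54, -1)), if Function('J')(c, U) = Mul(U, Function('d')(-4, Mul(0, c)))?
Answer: Rational(-4, 9) ≈ -0.44444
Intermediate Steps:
Function('d')(n, z) = Mul(2, n, Pow(Add(1, z), -1)) (Function('d')(n, z) = Mul(Mul(2, n), Pow(Add(1, z), -1)) = Mul(2, n, Pow(Add(1, z), -1)))
Function('J')(c, U) = Mul(-8, U) (Function('J')(c, U) = Mul(U, Mul(2, -4, Pow(Add(1, Mul(0, c)), -1))) = Mul(U, Mul(2, -4, Pow(Add(1, 0), -1))) = Mul(U, Mul(2, -4, Pow(1, -1))) = Mul(U, Mul(2, -4, 1)) = Mul(U, -8) = Mul(-8, U))
Mul(Function('J')(30, 3), Pow(54, -1)) = Mul(Mul(-8, 3), Pow(54, -1)) = Mul(-24, Rational(1, 54)) = Rational(-4, 9)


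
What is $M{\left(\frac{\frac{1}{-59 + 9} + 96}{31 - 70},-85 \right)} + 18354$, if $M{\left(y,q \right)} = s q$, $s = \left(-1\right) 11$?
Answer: $19289$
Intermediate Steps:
$s = -11$
$M{\left(y,q \right)} = - 11 q$
$M{\left(\frac{\frac{1}{-59 + 9} + 96}{31 - 70},-85 \right)} + 18354 = \left(-11\right) \left(-85\right) + 18354 = 935 + 18354 = 19289$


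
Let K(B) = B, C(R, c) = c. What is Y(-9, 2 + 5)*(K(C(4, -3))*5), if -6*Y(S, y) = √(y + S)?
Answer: 5*I*√2/2 ≈ 3.5355*I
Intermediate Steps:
Y(S, y) = -√(S + y)/6 (Y(S, y) = -√(y + S)/6 = -√(S + y)/6)
Y(-9, 2 + 5)*(K(C(4, -3))*5) = (-√(-9 + (2 + 5))/6)*(-3*5) = -√(-9 + 7)/6*(-15) = -I*√2/6*(-15) = 5*I*√2/2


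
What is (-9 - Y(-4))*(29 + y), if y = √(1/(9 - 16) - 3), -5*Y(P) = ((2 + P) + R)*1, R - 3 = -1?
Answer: -261 - 9*I*√154/7 ≈ -261.0 - 15.955*I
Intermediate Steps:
R = 2 (R = 3 - 1 = 2)
Y(P) = -⅘ - P/5 (Y(P) = -((2 + P) + 2)/5 = -(4 + P)/5 = -⅘ - P/5)
y = I*√154/7 (y = √(1/(-7) - 3) = √(-⅐ - 3) = √(-22/7) = I*√154/7 ≈ 1.7728*I)
(-9 - Y(-4))*(29 + y) = (-9 - (-⅘ - ⅕*(-4)))*(29 + I*√154/7) = (-9 - (-⅘ + ⅘))*(29 + I*√154/7) = (-9 - 1*0)*(29 + I*√154/7) = (-9 + 0)*(29 + I*√154/7) = -9*(29 + I*√154/7) = -261 - 9*I*√154/7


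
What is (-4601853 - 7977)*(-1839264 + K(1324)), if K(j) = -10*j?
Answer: 8539728514320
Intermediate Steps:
(-4601853 - 7977)*(-1839264 + K(1324)) = (-4601853 - 7977)*(-1839264 - 10*1324) = -4609830*(-1839264 - 13240) = -4609830*(-1852504) = 8539728514320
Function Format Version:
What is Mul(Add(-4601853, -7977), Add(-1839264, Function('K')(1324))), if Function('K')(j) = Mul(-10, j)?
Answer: 8539728514320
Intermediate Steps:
Mul(Add(-4601853, -7977), Add(-1839264, Function('K')(1324))) = Mul(Add(-4601853, -7977), Add(-1839264, Mul(-10, 1324))) = Mul(-4609830, Add(-1839264, -13240)) = Mul(-4609830, -1852504) = 8539728514320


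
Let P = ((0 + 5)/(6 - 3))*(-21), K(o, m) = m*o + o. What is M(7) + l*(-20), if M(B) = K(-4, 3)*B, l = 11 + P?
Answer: 368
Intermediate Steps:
K(o, m) = o + m*o
P = -35 (P = (5/3)*(-21) = -35)
l = -24 (l = 11 - 35 = -24)
M(B) = -16*B (M(B) = (-4*(1 + 3))*B = (-4*4)*B = -16*B)
M(7) + l*(-20) = -16*7 - 24*(-20) = -112 + 480 = 368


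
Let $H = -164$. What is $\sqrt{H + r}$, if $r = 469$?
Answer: $\sqrt{305} \approx 17.464$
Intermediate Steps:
$\sqrt{H + r} = \sqrt{-164 + 469} = \sqrt{305}$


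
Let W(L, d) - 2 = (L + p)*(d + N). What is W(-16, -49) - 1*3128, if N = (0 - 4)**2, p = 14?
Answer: -3060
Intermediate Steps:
N = 16 (N = (-4)**2 = 16)
W(L, d) = 2 + (14 + L)*(16 + d) (W(L, d) = 2 + (L + 14)*(d + 16) = 2 + (14 + L)*(16 + d))
W(-16, -49) - 1*3128 = (226 + 14*(-49) + 16*(-16) - 16*(-49)) - 1*3128 = (226 - 686 - 256 + 784) - 3128 = 68 - 3128 = -3060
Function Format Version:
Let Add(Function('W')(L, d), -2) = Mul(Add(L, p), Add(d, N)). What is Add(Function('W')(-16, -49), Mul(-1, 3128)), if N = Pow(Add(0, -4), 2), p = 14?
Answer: -3060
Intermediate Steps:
N = 16 (N = Pow(-4, 2) = 16)
Function('W')(L, d) = Add(2, Mul(Add(14, L), Add(16, d))) (Function('W')(L, d) = Add(2, Mul(Add(L, 14), Add(d, 16))) = Add(2, Mul(Add(14, L), Add(16, d))))
Add(Function('W')(-16, -49), Mul(-1, 3128)) = Add(Add(226, Mul(14, -49), Mul(16, -16), Mul(-16, -49)), Mul(-1, 3128)) = Add(Add(226, -686, -256, 784), -3128) = Add(68, -3128) = -3060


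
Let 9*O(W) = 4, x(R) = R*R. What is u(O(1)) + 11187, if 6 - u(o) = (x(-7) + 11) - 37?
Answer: 11170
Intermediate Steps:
x(R) = R²
O(W) = 4/9 (O(W) = (⅑)*4 = 4/9)
u(o) = -17 (u(o) = 6 - (((-7)² + 11) - 37) = 6 - ((49 + 11) - 37) = 6 - (60 - 37) = 6 - 1*23 = 6 - 23 = -17)
u(O(1)) + 11187 = -17 + 11187 = 11170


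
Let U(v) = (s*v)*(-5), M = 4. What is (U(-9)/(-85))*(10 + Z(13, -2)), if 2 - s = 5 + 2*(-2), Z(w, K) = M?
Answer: -126/17 ≈ -7.4118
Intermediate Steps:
Z(w, K) = 4
s = 1 (s = 2 - (5 + 2*(-2)) = 2 - (5 - 4) = 2 - 1*1 = 2 - 1 = 1)
U(v) = -5*v (U(v) = (1*v)*(-5) = v*(-5) = -5*v)
(U(-9)/(-85))*(10 + Z(13, -2)) = (-5*(-9)/(-85))*(10 + 4) = (45*(-1/85))*14 = -9/17*14 = -126/17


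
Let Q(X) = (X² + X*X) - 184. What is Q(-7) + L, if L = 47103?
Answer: 47017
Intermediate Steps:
Q(X) = -184 + 2*X² (Q(X) = (X² + X²) - 184 = 2*X² - 184 = -184 + 2*X²)
Q(-7) + L = (-184 + 2*(-7)²) + 47103 = (-184 + 2*49) + 47103 = (-184 + 98) + 47103 = -86 + 47103 = 47017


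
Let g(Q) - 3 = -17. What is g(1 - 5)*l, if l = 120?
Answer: -1680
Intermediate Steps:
g(Q) = -14 (g(Q) = 3 - 17 = -14)
g(1 - 5)*l = -14*120 = -1680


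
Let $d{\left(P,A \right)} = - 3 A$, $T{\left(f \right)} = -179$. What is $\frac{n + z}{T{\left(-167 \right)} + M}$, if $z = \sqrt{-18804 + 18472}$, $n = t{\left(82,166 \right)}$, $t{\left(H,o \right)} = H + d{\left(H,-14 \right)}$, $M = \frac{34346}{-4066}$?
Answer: $- \frac{63023}{95270} - \frac{2033 i \sqrt{83}}{190540} \approx -0.66152 - 0.097205 i$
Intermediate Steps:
$M = - \frac{17173}{2033}$ ($M = 34346 \left(- \frac{1}{4066}\right) = - \frac{17173}{2033} \approx -8.4471$)
$t{\left(H,o \right)} = 42 + H$ ($t{\left(H,o \right)} = H - -42 = H + 42 = 42 + H$)
$n = 124$ ($n = 42 + 82 = 124$)
$z = 2 i \sqrt{83}$ ($z = \sqrt{-332} = 2 i \sqrt{83} \approx 18.221 i$)
$\frac{n + z}{T{\left(-167 \right)} + M} = \frac{124 + 2 i \sqrt{83}}{-179 - \frac{17173}{2033}} = \frac{124 + 2 i \sqrt{83}}{- \frac{381080}{2033}} = \left(124 + 2 i \sqrt{83}\right) \left(- \frac{2033}{381080}\right) = - \frac{63023}{95270} - \frac{2033 i \sqrt{83}}{190540}$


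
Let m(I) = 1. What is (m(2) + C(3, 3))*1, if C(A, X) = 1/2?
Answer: 3/2 ≈ 1.5000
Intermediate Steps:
C(A, X) = ½
(m(2) + C(3, 3))*1 = (1 + ½)*1 = (3/2)*1 = 3/2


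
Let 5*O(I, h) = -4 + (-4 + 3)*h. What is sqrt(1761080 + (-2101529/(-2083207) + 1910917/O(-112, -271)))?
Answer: sqrt(555908173284584446526802)/556216269 ≈ 1340.5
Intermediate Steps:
O(I, h) = -4/5 - h/5 (O(I, h) = (-4 + (-4 + 3)*h)/5 = (-4 - h)/5 = -4/5 - h/5)
sqrt(1761080 + (-2101529/(-2083207) + 1910917/O(-112, -271))) = sqrt(1761080 + (-2101529/(-2083207) + 1910917/(-4/5 - 1/5*(-271)))) = sqrt(1761080 + (-2101529*(-1/2083207) + 1910917/(-4/5 + 271/5))) = sqrt(1761080 + (2101529/2083207 + 1910917/(267/5))) = sqrt(1761080 + (2101529/2083207 + 1910917*(5/267))) = sqrt(1761080 + (2101529/2083207 + 9554585/267)) = sqrt(1761080 + 19904739462338/556216269) = sqrt(999446086472858/556216269) = sqrt(555908173284584446526802)/556216269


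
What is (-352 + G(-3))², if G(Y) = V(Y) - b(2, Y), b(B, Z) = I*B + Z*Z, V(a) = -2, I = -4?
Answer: 126025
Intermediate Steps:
b(B, Z) = Z² - 4*B (b(B, Z) = -4*B + Z*Z = -4*B + Z² = Z² - 4*B)
G(Y) = 6 - Y² (G(Y) = -2 - (Y² - 4*2) = -2 - (Y² - 8) = -2 - (-8 + Y²) = -2 + (8 - Y²) = 6 - Y²)
(-352 + G(-3))² = (-352 + (6 - 1*(-3)²))² = (-352 + (6 - 1*9))² = (-352 + (6 - 9))² = (-352 - 3)² = (-355)² = 126025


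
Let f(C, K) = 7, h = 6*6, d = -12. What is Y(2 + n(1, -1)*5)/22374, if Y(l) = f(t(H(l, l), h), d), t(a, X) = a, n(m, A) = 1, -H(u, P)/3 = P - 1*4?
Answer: 7/22374 ≈ 0.00031286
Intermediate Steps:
H(u, P) = 12 - 3*P (H(u, P) = -3*(P - 1*4) = -3*(P - 4) = -3*(-4 + P) = 12 - 3*P)
h = 36
Y(l) = 7
Y(2 + n(1, -1)*5)/22374 = 7/22374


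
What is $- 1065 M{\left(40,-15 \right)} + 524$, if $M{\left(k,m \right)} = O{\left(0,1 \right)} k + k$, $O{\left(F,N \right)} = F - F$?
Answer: $-42076$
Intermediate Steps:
$O{\left(F,N \right)} = 0$
$M{\left(k,m \right)} = k$ ($M{\left(k,m \right)} = 0 k + k = 0 + k = k$)
$- 1065 M{\left(40,-15 \right)} + 524 = \left(-1065\right) 40 + 524 = -42600 + 524 = -42076$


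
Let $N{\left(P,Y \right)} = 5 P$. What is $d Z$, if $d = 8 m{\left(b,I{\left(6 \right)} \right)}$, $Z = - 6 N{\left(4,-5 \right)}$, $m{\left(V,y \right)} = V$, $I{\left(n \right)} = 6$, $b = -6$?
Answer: $5760$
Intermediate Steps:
$Z = -120$ ($Z = - 6 \cdot 5 \cdot 4 = \left(-6\right) 20 = -120$)
$d = -48$ ($d = 8 \left(-6\right) = -48$)
$d Z = \left(-48\right) \left(-120\right) = 5760$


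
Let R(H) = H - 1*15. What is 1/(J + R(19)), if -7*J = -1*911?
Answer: 7/939 ≈ 0.0074547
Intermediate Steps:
R(H) = -15 + H (R(H) = H - 15 = -15 + H)
J = 911/7 (J = -(-1)*911/7 = -⅐*(-911) = 911/7 ≈ 130.14)
1/(J + R(19)) = 1/(911/7 + (-15 + 19)) = 1/(911/7 + 4) = 1/(939/7) = 7/939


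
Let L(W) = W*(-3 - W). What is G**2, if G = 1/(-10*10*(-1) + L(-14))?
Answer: 1/2916 ≈ 0.00034294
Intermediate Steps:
G = -1/54 (G = 1/(-10*10*(-1) - 1*(-14)*(3 - 14)) = 1/(-100*(-1) - 1*(-14)*(-11)) = 1/(100 - 154) = 1/(-54) = -1/54 ≈ -0.018519)
G**2 = (-1/54)**2 = 1/2916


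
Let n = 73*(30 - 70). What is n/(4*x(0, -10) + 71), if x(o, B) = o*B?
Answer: -2920/71 ≈ -41.127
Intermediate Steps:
x(o, B) = B*o
n = -2920 (n = 73*(-40) = -2920)
n/(4*x(0, -10) + 71) = -2920/(4*(-10*0) + 71) = -2920/(4*0 + 71) = -2920/(0 + 71) = -2920/71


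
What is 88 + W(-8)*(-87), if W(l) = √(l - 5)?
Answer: 88 - 87*I*√13 ≈ 88.0 - 313.68*I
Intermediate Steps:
W(l) = √(-5 + l)
88 + W(-8)*(-87) = 88 + √(-5 - 8)*(-87) = 88 + √(-13)*(-87) = 88 + (I*√13)*(-87) = 88 - 87*I*√13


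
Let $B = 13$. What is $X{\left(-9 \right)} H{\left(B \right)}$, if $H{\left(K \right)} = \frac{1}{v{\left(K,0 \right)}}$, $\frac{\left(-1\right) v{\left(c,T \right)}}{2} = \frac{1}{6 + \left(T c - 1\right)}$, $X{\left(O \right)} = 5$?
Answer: $- \frac{25}{2} \approx -12.5$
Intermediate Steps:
$v{\left(c,T \right)} = - \frac{2}{5 + T c}$ ($v{\left(c,T \right)} = - \frac{2}{6 + \left(T c - 1\right)} = - \frac{2}{6 + \left(-1 + T c\right)} = - \frac{2}{5 + T c}$)
$H{\left(K \right)} = - \frac{5}{2}$ ($H{\left(K \right)} = \frac{1}{\left(-2\right) \frac{1}{5 + 0 K}} = \frac{1}{\left(-2\right) \frac{1}{5 + 0}} = \frac{1}{\left(-2\right) \frac{1}{5}} = \frac{1}{- \frac{2}{5}} = - \frac{5}{2}$)
$X{\left(-9 \right)} H{\left(B \right)} = 5 \left(- \frac{5}{2}\right) = - \frac{25}{2}$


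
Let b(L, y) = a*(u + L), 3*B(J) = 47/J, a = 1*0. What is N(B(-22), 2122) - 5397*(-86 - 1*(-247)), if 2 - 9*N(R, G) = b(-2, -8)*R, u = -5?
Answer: -7820251/9 ≈ -8.6892e+5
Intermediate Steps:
a = 0
B(J) = 47/(3*J) (B(J) = (47/J)/3 = 47/(3*J))
b(L, y) = 0 (b(L, y) = 0*(-5 + L) = 0)
N(R, G) = 2/9 (N(R, G) = 2/9 - 0*R = 2/9 - 1/9*0 = 2/9 + 0 = 2/9)
N(B(-22), 2122) - 5397*(-86 - 1*(-247)) = 2/9 - 5397*(-86 - 1*(-247)) = 2/9 - 5397*(-86 + 247) = 2/9 - 5397*161 = 2/9 - 1*868917 = 2/9 - 868917 = -7820251/9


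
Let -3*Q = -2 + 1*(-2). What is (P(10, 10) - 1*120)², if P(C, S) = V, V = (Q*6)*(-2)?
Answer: 18496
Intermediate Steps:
Q = 4/3 (Q = -(-2 + 1*(-2))/3 = -(-2 - 2)/3 = -⅓*(-4) = 4/3 ≈ 1.3333)
V = -16 (V = ((4/3)*6)*(-2) = 8*(-2) = -16)
P(C, S) = -16
(P(10, 10) - 1*120)² = (-16 - 1*120)² = (-16 - 120)² = (-136)² = 18496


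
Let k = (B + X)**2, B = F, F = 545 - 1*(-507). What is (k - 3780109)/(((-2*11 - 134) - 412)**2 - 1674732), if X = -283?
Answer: 797187/338027 ≈ 2.3584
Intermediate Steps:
F = 1052 (F = 545 + 507 = 1052)
B = 1052
k = 591361 (k = (1052 - 283)**2 = 769**2 = 591361)
(k - 3780109)/(((-2*11 - 134) - 412)**2 - 1674732) = (591361 - 3780109)/(((-2*11 - 134) - 412)**2 - 1674732) = -3188748/(((-22 - 134) - 412)**2 - 1674732) = -3188748/((-156 - 412)**2 - 1674732) = -3188748/((-568)**2 - 1674732) = -3188748/(322624 - 1674732) = -3188748/(-1352108) = -3188748*(-1/1352108) = 797187/338027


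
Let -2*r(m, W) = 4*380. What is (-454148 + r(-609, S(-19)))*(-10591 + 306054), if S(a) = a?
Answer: -134408482404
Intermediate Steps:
r(m, W) = -760 (r(m, W) = -2*380 = -½*1520 = -760)
(-454148 + r(-609, S(-19)))*(-10591 + 306054) = (-454148 - 760)*(-10591 + 306054) = -454908*295463 = -134408482404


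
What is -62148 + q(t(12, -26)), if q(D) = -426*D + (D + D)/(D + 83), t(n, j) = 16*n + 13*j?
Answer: 3316/63 ≈ 52.635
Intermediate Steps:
t(n, j) = 13*j + 16*n
q(D) = -426*D + 2*D/(83 + D) (q(D) = -426*D + (2*D)/(83 + D) = -426*D + 2*D/(83 + D))
-62148 + q(t(12, -26)) = -62148 - 2*(13*(-26) + 16*12)*(17678 + 213*(13*(-26) + 16*12))/(83 + (13*(-26) + 16*12)) = -62148 - 2*(-338 + 192)*(17678 + 213*(-338 + 192))/(83 + (-338 + 192)) = -62148 - 2*(-146)*(17678 + 213*(-146))/(83 - 146) = -62148 - 2*(-146)*(17678 - 31098)/(-63) = -62148 - 2*(-146)*(-1/63)*(-13420) = -62148 + 3918640/63 = 3316/63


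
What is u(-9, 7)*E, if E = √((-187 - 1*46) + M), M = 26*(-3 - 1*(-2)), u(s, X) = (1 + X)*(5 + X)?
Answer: 96*I*√259 ≈ 1545.0*I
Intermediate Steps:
M = -26 (M = 26*(-3 + 2) = 26*(-1) = -26)
E = I*√259 (E = √((-187 - 1*46) - 26) = √((-187 - 46) - 26) = √(-233 - 26) = √(-259) = I*√259 ≈ 16.093*I)
u(-9, 7)*E = (5 + 7² + 6*7)*(I*√259) = (5 + 49 + 42)*(I*√259) = 96*(I*√259) = 96*I*√259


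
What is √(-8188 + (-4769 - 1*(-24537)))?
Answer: 2*√2895 ≈ 107.61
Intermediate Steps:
√(-8188 + (-4769 - 1*(-24537))) = √(-8188 + (-4769 + 24537)) = √(-8188 + 19768) = √11580 = 2*√2895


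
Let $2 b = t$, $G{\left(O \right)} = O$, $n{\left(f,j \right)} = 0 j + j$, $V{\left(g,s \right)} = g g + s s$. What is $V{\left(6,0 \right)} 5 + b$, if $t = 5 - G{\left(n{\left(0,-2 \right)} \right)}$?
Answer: $\frac{367}{2} \approx 183.5$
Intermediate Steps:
$V{\left(g,s \right)} = g^{2} + s^{2}$
$n{\left(f,j \right)} = j$ ($n{\left(f,j \right)} = 0 + j = j$)
$t = 7$ ($t = 5 - -2 = 5 + 2 = 7$)
$b = \frac{7}{2}$ ($b = \frac{1}{2} \cdot 7 = \frac{7}{2} \approx 3.5$)
$V{\left(6,0 \right)} 5 + b = \left(6^{2} + 0^{2}\right) 5 + \frac{7}{2} = \left(36 + 0\right) 5 + \frac{7}{2} = 36 \cdot 5 + \frac{7}{2} = 180 + \frac{7}{2} = \frac{367}{2}$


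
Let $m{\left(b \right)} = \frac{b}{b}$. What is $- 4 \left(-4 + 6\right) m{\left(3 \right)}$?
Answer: $-8$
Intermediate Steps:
$m{\left(b \right)} = 1$
$- 4 \left(-4 + 6\right) m{\left(3 \right)} = - 4 \left(-4 + 6\right) 1 = \left(-4\right) 2 \cdot 1 = \left(-8\right) 1 = -8$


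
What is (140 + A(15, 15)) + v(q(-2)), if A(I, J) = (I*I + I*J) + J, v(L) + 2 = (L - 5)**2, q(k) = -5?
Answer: 703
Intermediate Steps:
v(L) = -2 + (-5 + L)**2 (v(L) = -2 + (L - 5)**2 = -2 + (-5 + L)**2)
A(I, J) = J + I**2 + I*J (A(I, J) = (I**2 + I*J) + J = J + I**2 + I*J)
(140 + A(15, 15)) + v(q(-2)) = (140 + (15 + 15**2 + 15*15)) + (-2 + (-5 - 5)**2) = (140 + (15 + 225 + 225)) + (-2 + (-10)**2) = (140 + 465) + (-2 + 100) = 605 + 98 = 703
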